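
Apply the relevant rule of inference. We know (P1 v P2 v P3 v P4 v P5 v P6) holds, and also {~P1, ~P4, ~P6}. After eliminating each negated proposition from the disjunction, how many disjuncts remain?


Original disjuncts (6): P1, P2, P3, P4, P5, P6
Negated (eliminate): ~P1, ~P4, ~P6
Remaining disjuncts: P2, P3, P5
Count = 6 - 3 = 3

3


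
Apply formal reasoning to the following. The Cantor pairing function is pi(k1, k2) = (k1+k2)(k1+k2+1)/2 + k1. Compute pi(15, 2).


k1 + k2 = 17
(k1+k2)(k1+k2+1)/2 = 17 * 18 / 2 = 153
pi = 153 + 15 = 168

168


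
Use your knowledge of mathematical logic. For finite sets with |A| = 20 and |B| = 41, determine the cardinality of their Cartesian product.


The Cartesian product A x B contains all ordered pairs (a, b).
|A x B| = |A| * |B| = 20 * 41 = 820

820


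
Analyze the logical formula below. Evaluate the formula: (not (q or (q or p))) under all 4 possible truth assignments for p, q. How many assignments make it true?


Check all 4 assignments:
p=0, q=0: 1
p=0, q=1: 0
p=1, q=0: 0
p=1, q=1: 0
Count of True = 1

1


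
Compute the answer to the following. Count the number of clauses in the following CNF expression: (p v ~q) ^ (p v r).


A CNF formula is a conjunction of clauses.
Clauses are separated by ^.
Counting the conjuncts: 2 clauses.

2


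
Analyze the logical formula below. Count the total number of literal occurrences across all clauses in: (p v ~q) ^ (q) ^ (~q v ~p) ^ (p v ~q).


Counting literals in each clause:
Clause 1: 2 literal(s)
Clause 2: 1 literal(s)
Clause 3: 2 literal(s)
Clause 4: 2 literal(s)
Total = 7

7


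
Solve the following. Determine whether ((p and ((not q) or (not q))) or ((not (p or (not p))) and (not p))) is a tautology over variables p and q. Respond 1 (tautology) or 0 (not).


Check all 4 assignments:
p=0, q=0: 0
p=0, q=1: 0
p=1, q=0: 1
p=1, q=1: 0
Satisfying count = 1/4.
Tautology iff count = 4: no.

0


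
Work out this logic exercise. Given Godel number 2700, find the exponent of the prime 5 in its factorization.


Factorize 2700 by dividing by 5 repeatedly.
Division steps: 5 divides 2700 exactly 2 time(s).
Exponent of 5 = 2

2


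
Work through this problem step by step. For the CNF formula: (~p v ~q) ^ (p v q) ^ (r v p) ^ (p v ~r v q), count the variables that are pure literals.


Check each variable for pure literal status:
p: mixed (not pure)
q: mixed (not pure)
r: mixed (not pure)
Pure literal count = 0

0


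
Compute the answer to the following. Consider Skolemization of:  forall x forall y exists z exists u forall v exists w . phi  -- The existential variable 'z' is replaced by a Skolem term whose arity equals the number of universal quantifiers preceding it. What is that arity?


Quantifier prefix: forall x forall y exists z exists u forall v exists w
'z' is existentially quantified at position 3.
Universal variables preceding it: x, y
Skolem function arity = 2

2


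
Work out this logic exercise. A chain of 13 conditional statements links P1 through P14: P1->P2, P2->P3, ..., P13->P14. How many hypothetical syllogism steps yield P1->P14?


With 13 implications in a chain connecting 14 propositions:
P1->P2, P2->P3, ..., P13->P14
Steps needed = (number of implications) - 1 = 13 - 1 = 12

12


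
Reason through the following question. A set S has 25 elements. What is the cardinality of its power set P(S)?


The power set of a set with n elements has 2^n elements.
|P(S)| = 2^25 = 33554432

33554432


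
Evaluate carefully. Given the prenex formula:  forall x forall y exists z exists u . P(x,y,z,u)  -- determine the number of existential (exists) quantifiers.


Quantifier prefix: forall x forall y exists z exists u
Mark each quantifier type:
  U U E E
Universal count = 2, Existential count = 2
Asked for existential (exists) quantifiers: 2

2


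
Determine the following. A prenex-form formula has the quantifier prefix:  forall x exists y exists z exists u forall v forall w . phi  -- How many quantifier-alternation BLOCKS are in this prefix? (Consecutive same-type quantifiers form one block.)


Quantifier-type sequence: A E E E A A  (A=forall, E=exists)
Group into maximal same-type runs:
  Ax1 | Ex3 | Ax2
Number of blocks = 3

3


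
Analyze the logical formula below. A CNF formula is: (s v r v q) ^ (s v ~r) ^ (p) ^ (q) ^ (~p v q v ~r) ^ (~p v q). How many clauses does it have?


A CNF formula is a conjunction of clauses.
Clauses are separated by ^.
Counting the conjuncts: 6 clauses.

6


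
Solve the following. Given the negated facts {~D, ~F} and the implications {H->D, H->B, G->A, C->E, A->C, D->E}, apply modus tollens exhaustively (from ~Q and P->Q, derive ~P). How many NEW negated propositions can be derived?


Initial negated facts: {~D, ~F}
Apply modus tollens to closure:
  ~D and H->D  =>  ~H
Final negated: {~D, ~F, ~H}
New negations: {~H}
Count = 1

1


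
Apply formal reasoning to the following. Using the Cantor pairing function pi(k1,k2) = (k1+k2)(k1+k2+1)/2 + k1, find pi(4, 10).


k1 + k2 = 14
(k1+k2)(k1+k2+1)/2 = 14 * 15 / 2 = 105
pi = 105 + 4 = 109

109


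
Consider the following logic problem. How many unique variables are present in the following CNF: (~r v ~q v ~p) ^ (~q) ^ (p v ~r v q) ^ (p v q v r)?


Identify each variable that appears in the formula.
Variables found: p, q, r
Count = 3

3


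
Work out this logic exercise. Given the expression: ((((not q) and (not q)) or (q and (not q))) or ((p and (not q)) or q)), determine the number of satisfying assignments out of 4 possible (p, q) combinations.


Check all 4 assignments:
p=0, q=0: 1
p=0, q=1: 1
p=1, q=0: 1
p=1, q=1: 1
Count of True = 4

4


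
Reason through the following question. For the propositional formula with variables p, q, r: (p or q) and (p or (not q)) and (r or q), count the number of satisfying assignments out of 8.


Evaluate all 8 assignments for p, q, r:
p=0, q=0, r=0: 0
p=0, q=0, r=1: 0
p=0, q=1, r=0: 0
p=0, q=1, r=1: 0
p=1, q=0, r=0: 0
p=1, q=0, r=1: 1
p=1, q=1, r=0: 1
p=1, q=1, r=1: 1
Satisfying count = 3

3


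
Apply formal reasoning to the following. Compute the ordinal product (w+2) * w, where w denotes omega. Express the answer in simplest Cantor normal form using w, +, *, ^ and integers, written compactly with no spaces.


Compute (w+2) * w.
Ordinal * is associative and left-distributive over +, but NOT commutative; for finite n>1, n*w = w but w*n stays w*n.
(w+2) * w = sup{(w+2)*k : k<w} = sup{w*k+2} = w^2 (the +2 tail is absorbed in the limit).
Result = w^2

w^2


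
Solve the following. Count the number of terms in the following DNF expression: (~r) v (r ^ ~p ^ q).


A DNF formula is a disjunction of terms (conjunctions).
Terms are separated by v.
Counting the disjuncts: 2 terms.

2


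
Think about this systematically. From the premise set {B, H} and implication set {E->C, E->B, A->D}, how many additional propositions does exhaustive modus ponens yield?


Initial facts: {B, H}
Apply modus ponens to closure:
  (no implication fires)
Final known: {B, H}
New propositions: {(none)}
Count = 0

0


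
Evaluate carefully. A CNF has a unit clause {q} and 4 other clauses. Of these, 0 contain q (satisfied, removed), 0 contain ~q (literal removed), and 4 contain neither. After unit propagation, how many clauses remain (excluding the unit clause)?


Satisfied (removed): 0
Shortened (remain): 0
Unchanged (remain): 4
Remaining = 0 + 4 = 4

4


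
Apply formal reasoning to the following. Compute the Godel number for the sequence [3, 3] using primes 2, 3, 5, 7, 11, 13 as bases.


Encode each element as an exponent of the corresponding prime:
  2^3 = 8
  3^3 = 27
Product = 8 * 27 = 216

216


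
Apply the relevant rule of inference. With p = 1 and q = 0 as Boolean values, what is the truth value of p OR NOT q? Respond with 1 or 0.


p = 1, q = 0
Operation: p OR NOT q
Evaluate: 1 OR NOT 0 = 1

1


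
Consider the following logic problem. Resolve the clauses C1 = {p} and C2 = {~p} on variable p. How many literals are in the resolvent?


Remove p from C1 and ~p from C2.
C1 remainder: {}
C2 remainder: {}
Union (resolvent): {} (empty clause)
Resolvent has 0 literal(s).

0


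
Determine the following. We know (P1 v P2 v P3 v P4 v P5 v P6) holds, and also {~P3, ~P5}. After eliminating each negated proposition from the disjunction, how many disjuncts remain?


Original disjuncts (6): P1, P2, P3, P4, P5, P6
Negated (eliminate): ~P3, ~P5
Remaining disjuncts: P1, P2, P4, P6
Count = 6 - 2 = 4

4


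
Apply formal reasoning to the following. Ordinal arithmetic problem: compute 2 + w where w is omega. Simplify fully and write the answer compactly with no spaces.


Compute 2 + w.
Ordinal + is associative but NOT commutative; for finite n>0, n + w = w but w + n stays w+n.
Any finite left addend is absorbed by w on the right: 2 + w = w.
Result = w

w


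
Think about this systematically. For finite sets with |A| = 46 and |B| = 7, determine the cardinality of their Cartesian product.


The Cartesian product A x B contains all ordered pairs (a, b).
|A x B| = |A| * |B| = 46 * 7 = 322

322


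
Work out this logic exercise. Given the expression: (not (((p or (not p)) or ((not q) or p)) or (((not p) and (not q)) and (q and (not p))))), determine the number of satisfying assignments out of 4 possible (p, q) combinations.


Check all 4 assignments:
p=0, q=0: 0
p=0, q=1: 0
p=1, q=0: 0
p=1, q=1: 0
Count of True = 0

0


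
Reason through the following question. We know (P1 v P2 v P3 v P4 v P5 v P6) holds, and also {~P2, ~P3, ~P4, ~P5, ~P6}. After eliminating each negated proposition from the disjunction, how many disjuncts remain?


Original disjuncts (6): P1, P2, P3, P4, P5, P6
Negated (eliminate): ~P2, ~P3, ~P4, ~P5, ~P6
Remaining disjuncts: P1
Count = 6 - 5 = 1

1


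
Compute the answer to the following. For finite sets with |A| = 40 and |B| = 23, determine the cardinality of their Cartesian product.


The Cartesian product A x B contains all ordered pairs (a, b).
|A x B| = |A| * |B| = 40 * 23 = 920

920


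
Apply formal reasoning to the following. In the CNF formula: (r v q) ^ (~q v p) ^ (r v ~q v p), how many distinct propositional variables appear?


Identify each variable that appears in the formula.
Variables found: p, q, r
Count = 3

3


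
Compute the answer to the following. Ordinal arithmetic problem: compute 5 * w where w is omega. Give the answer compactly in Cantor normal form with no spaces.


Compute 5 * w.
Ordinal * is associative and left-distributive over +, but NOT commutative; for finite n>1, n*w = w but w*n stays w*n.
For finite n>0, n * w = sup{n*k : k<w} = w. So 5 * w = w.
Result = w

w


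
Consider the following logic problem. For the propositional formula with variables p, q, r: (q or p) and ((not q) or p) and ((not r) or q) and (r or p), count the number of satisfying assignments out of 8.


Evaluate all 8 assignments for p, q, r:
p=0, q=0, r=0: 0
p=0, q=0, r=1: 0
p=0, q=1, r=0: 0
p=0, q=1, r=1: 0
p=1, q=0, r=0: 1
p=1, q=0, r=1: 0
p=1, q=1, r=0: 1
p=1, q=1, r=1: 1
Satisfying count = 3

3


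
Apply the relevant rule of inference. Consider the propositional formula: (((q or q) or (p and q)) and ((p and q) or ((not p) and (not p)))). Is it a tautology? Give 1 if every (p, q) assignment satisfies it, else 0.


Check all 4 assignments:
p=0, q=0: 0
p=0, q=1: 1
p=1, q=0: 0
p=1, q=1: 1
Satisfying count = 2/4.
Tautology iff count = 4: no.

0


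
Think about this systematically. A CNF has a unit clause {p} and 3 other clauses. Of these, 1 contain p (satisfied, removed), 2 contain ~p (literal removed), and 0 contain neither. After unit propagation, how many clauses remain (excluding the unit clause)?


Satisfied (removed): 1
Shortened (remain): 2
Unchanged (remain): 0
Remaining = 2 + 0 = 2

2


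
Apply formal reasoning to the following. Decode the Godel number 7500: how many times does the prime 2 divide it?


Factorize 7500 by dividing by 2 repeatedly.
Division steps: 2 divides 7500 exactly 2 time(s).
Exponent of 2 = 2

2


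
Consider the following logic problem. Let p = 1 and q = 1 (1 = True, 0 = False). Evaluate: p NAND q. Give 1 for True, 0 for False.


p = 1, q = 1
Operation: p NAND q
Evaluate: 1 NAND 1 = 0

0


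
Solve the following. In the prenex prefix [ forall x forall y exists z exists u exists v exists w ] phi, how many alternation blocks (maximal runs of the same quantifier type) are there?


Quantifier-type sequence: A A E E E E  (A=forall, E=exists)
Group into maximal same-type runs:
  Ax2 | Ex4
Number of blocks = 2

2


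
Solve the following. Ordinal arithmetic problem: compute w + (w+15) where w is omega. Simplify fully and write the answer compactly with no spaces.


Compute w + (w+15).
Ordinal + is associative but NOT commutative; for finite n>0, n + w = w but w + n stays w+n.
w + (w+15) = (w+w) + 15 = w*2+15.
Result = w*2+15

w*2+15


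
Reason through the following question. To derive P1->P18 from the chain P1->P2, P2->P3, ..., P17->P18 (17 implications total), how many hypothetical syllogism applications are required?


With 17 implications in a chain connecting 18 propositions:
P1->P2, P2->P3, ..., P17->P18
Steps needed = (number of implications) - 1 = 17 - 1 = 16

16


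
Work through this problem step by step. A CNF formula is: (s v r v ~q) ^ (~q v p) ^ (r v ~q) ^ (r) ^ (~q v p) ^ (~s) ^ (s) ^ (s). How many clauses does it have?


A CNF formula is a conjunction of clauses.
Clauses are separated by ^.
Counting the conjuncts: 8 clauses.

8


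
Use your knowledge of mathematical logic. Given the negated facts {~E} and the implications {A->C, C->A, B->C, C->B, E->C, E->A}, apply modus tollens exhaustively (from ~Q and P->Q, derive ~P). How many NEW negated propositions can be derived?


Initial negated facts: {~E}
Apply modus tollens to closure:
  (no implication fires)
Final negated: {~E}
New negations: {(none)}
Count = 0

0


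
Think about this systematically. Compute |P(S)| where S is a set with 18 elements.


The power set of a set with n elements has 2^n elements.
|P(S)| = 2^18 = 262144

262144


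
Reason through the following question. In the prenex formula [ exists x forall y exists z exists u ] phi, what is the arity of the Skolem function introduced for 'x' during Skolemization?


Quantifier prefix: exists x forall y exists z exists u
'x' is existentially quantified at position 1.
No universal quantifiers precede it.
Skolem function arity = 0 (a Skolem constant)

0


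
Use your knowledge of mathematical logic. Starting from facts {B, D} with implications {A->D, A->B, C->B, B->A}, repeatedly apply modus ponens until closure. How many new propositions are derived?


Initial facts: {B, D}
Apply modus ponens to closure:
  B and B->A  =>  A
Final known: {A, B, D}
New propositions: {A}
Count = 1

1


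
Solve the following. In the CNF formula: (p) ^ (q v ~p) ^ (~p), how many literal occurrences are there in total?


Counting literals in each clause:
Clause 1: 1 literal(s)
Clause 2: 2 literal(s)
Clause 3: 1 literal(s)
Total = 4

4


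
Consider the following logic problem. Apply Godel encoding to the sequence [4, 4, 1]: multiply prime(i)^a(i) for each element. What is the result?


Encode each element as an exponent of the corresponding prime:
  2^4 = 16
  3^4 = 81
  5^1 = 5
Product = 16 * 81 * 5 = 6480

6480


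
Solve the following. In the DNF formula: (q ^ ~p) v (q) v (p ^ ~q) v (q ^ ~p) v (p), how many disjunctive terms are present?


A DNF formula is a disjunction of terms (conjunctions).
Terms are separated by v.
Counting the disjuncts: 5 terms.

5


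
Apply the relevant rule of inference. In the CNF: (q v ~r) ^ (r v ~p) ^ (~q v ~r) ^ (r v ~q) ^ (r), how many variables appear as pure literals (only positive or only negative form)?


Check each variable for pure literal status:
p: pure negative
q: mixed (not pure)
r: mixed (not pure)
Pure literal count = 1

1


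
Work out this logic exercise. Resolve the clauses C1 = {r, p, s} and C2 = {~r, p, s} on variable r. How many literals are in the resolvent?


Remove r from C1 and ~r from C2.
C1 remainder: {p, s}
C2 remainder: {p, s}
Union (resolvent): {p, s}
Resolvent has 2 literal(s).

2


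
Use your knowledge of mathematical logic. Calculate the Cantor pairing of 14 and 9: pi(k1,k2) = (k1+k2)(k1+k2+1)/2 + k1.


k1 + k2 = 23
(k1+k2)(k1+k2+1)/2 = 23 * 24 / 2 = 276
pi = 276 + 14 = 290

290


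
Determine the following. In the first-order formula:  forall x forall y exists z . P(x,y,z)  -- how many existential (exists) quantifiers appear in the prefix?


Quantifier prefix: forall x forall y exists z
Mark each quantifier type:
  U U E
Universal count = 2, Existential count = 1
Asked for existential (exists) quantifiers: 1

1


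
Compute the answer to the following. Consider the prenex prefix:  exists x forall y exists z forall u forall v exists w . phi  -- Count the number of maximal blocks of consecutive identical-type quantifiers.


Quantifier-type sequence: E A E A A E  (A=forall, E=exists)
Group into maximal same-type runs:
  Ex1 | Ax1 | Ex1 | Ax2 | Ex1
Number of blocks = 5

5


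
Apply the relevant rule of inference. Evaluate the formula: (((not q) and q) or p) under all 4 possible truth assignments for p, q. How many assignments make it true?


Check all 4 assignments:
p=0, q=0: 0
p=0, q=1: 0
p=1, q=0: 1
p=1, q=1: 1
Count of True = 2

2


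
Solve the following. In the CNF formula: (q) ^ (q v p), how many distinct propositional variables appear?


Identify each variable that appears in the formula.
Variables found: p, q
Count = 2

2


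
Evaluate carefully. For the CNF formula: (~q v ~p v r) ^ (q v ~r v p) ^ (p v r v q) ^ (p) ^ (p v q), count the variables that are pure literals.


Check each variable for pure literal status:
p: mixed (not pure)
q: mixed (not pure)
r: mixed (not pure)
Pure literal count = 0

0


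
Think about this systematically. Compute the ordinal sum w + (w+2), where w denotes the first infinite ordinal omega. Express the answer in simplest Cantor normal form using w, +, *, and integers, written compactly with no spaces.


Compute w + (w+2).
Ordinal + is associative but NOT commutative; for finite n>0, n + w = w but w + n stays w+n.
w + (w+2) = (w+w) + 2 = w*2+2.
Result = w*2+2

w*2+2


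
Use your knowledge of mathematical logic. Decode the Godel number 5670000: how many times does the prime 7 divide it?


Factorize 5670000 by dividing by 7 repeatedly.
Division steps: 7 divides 5670000 exactly 1 time(s).
Exponent of 7 = 1

1


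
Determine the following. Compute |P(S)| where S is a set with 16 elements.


The power set of a set with n elements has 2^n elements.
|P(S)| = 2^16 = 65536

65536


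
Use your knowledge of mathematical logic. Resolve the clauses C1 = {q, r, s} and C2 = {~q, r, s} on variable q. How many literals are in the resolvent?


Remove q from C1 and ~q from C2.
C1 remainder: {r, s}
C2 remainder: {r, s}
Union (resolvent): {r, s}
Resolvent has 2 literal(s).

2


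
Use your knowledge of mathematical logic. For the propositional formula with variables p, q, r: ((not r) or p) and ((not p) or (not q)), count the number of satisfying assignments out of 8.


Evaluate all 8 assignments for p, q, r:
p=0, q=0, r=0: 1
p=0, q=0, r=1: 0
p=0, q=1, r=0: 1
p=0, q=1, r=1: 0
p=1, q=0, r=0: 1
p=1, q=0, r=1: 1
p=1, q=1, r=0: 0
p=1, q=1, r=1: 0
Satisfying count = 4

4


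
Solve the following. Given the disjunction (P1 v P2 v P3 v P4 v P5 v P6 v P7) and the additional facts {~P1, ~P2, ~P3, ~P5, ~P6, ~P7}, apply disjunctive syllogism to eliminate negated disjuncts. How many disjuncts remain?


Original disjuncts (7): P1, P2, P3, P4, P5, P6, P7
Negated (eliminate): ~P1, ~P2, ~P3, ~P5, ~P6, ~P7
Remaining disjuncts: P4
Count = 7 - 6 = 1

1


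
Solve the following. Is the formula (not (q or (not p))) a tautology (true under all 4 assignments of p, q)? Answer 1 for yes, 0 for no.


Check all 4 assignments:
p=0, q=0: 0
p=0, q=1: 0
p=1, q=0: 1
p=1, q=1: 0
Satisfying count = 1/4.
Tautology iff count = 4: no.

0


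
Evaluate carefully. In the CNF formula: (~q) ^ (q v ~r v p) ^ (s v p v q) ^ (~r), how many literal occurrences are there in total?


Counting literals in each clause:
Clause 1: 1 literal(s)
Clause 2: 3 literal(s)
Clause 3: 3 literal(s)
Clause 4: 1 literal(s)
Total = 8

8


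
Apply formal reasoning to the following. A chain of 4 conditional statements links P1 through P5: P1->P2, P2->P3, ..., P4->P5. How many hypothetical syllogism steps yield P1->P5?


With 4 implications in a chain connecting 5 propositions:
P1->P2, P2->P3, ..., P4->P5
Steps needed = (number of implications) - 1 = 4 - 1 = 3

3


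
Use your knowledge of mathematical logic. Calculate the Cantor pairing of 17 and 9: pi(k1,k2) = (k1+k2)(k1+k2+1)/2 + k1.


k1 + k2 = 26
(k1+k2)(k1+k2+1)/2 = 26 * 27 / 2 = 351
pi = 351 + 17 = 368

368


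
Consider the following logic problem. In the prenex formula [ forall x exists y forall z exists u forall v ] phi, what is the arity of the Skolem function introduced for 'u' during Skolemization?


Quantifier prefix: forall x exists y forall z exists u forall v
'u' is existentially quantified at position 4.
Universal variables preceding it: x, z
Skolem function arity = 2

2


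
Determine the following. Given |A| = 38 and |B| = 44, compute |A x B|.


The Cartesian product A x B contains all ordered pairs (a, b).
|A x B| = |A| * |B| = 38 * 44 = 1672

1672


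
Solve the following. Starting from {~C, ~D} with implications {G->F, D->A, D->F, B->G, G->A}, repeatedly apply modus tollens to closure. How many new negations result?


Initial negated facts: {~C, ~D}
Apply modus tollens to closure:
  (no implication fires)
Final negated: {~C, ~D}
New negations: {(none)}
Count = 0

0


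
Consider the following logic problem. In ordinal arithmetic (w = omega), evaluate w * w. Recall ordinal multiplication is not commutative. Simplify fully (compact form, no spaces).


Compute w * w.
Ordinal * is associative and left-distributive over +, but NOT commutative; for finite n>1, n*w = w but w*n stays w*n.
w * w = w^2 by definition.
Result = w^2

w^2


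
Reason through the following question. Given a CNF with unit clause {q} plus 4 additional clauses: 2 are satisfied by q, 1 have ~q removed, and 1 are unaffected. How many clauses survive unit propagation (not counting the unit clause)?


Satisfied (removed): 2
Shortened (remain): 1
Unchanged (remain): 1
Remaining = 1 + 1 = 2

2


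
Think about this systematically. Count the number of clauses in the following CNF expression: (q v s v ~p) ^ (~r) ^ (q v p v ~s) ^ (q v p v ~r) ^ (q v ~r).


A CNF formula is a conjunction of clauses.
Clauses are separated by ^.
Counting the conjuncts: 5 clauses.

5


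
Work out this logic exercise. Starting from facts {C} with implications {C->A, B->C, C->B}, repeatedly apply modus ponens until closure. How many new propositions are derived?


Initial facts: {C}
Apply modus ponens to closure:
  C and C->A  =>  A
  C and C->B  =>  B
Final known: {A, B, C}
New propositions: {A, B}
Count = 2

2


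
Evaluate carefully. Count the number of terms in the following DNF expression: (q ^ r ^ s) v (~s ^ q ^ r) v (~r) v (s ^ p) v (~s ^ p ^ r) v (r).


A DNF formula is a disjunction of terms (conjunctions).
Terms are separated by v.
Counting the disjuncts: 6 terms.

6


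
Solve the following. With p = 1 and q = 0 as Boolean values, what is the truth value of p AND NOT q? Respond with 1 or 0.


p = 1, q = 0
Operation: p AND NOT q
Evaluate: 1 AND NOT 0 = 1

1


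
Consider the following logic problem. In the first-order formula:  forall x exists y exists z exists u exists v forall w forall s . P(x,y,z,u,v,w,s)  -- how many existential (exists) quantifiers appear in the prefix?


Quantifier prefix: forall x exists y exists z exists u exists v forall w forall s
Mark each quantifier type:
  U E E E E U U
Universal count = 3, Existential count = 4
Asked for existential (exists) quantifiers: 4

4


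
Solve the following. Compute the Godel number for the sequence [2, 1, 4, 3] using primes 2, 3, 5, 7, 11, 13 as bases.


Encode each element as an exponent of the corresponding prime:
  2^2 = 4
  3^1 = 3
  5^4 = 625
  7^3 = 343
Product = 4 * 3 * 625 * 343 = 2572500

2572500


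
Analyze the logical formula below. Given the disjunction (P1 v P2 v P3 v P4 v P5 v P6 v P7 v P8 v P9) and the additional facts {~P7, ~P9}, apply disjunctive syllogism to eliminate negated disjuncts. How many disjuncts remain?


Original disjuncts (9): P1, P2, P3, P4, P5, P6, P7, P8, P9
Negated (eliminate): ~P7, ~P9
Remaining disjuncts: P1, P2, P3, P4, P5, P6, P8
Count = 9 - 2 = 7

7


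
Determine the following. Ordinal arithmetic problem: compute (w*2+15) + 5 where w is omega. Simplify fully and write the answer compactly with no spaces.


Compute (w*2+15) + 5.
Ordinal + is associative but NOT commutative; for finite n>0, n + w = w but w + n stays w+n.
By associativity: (w*2+15) + 5 = w*2 + (15+5) = w*2+20.
Result = w*2+20

w*2+20


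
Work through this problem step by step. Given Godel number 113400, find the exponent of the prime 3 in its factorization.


Factorize 113400 by dividing by 3 repeatedly.
Division steps: 3 divides 113400 exactly 4 time(s).
Exponent of 3 = 4

4


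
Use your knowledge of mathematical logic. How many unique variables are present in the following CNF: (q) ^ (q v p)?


Identify each variable that appears in the formula.
Variables found: p, q
Count = 2

2


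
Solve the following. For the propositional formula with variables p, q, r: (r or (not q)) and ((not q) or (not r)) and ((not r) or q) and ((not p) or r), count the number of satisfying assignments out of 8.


Evaluate all 8 assignments for p, q, r:
p=0, q=0, r=0: 1
p=0, q=0, r=1: 0
p=0, q=1, r=0: 0
p=0, q=1, r=1: 0
p=1, q=0, r=0: 0
p=1, q=0, r=1: 0
p=1, q=1, r=0: 0
p=1, q=1, r=1: 0
Satisfying count = 1

1


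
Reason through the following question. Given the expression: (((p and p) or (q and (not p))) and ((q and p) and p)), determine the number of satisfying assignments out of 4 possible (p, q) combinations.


Check all 4 assignments:
p=0, q=0: 0
p=0, q=1: 0
p=1, q=0: 0
p=1, q=1: 1
Count of True = 1

1


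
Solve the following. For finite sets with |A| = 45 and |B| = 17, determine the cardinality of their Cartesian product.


The Cartesian product A x B contains all ordered pairs (a, b).
|A x B| = |A| * |B| = 45 * 17 = 765

765


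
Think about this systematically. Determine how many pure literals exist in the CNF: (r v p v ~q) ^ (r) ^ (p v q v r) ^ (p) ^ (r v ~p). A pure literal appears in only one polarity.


Check each variable for pure literal status:
p: mixed (not pure)
q: mixed (not pure)
r: pure positive
Pure literal count = 1

1


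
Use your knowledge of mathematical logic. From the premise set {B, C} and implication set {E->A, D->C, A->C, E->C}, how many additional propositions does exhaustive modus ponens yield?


Initial facts: {B, C}
Apply modus ponens to closure:
  (no implication fires)
Final known: {B, C}
New propositions: {(none)}
Count = 0

0


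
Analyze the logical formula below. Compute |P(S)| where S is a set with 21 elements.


The power set of a set with n elements has 2^n elements.
|P(S)| = 2^21 = 2097152

2097152


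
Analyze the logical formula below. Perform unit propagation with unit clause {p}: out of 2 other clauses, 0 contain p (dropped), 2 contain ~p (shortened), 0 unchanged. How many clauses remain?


Satisfied (removed): 0
Shortened (remain): 2
Unchanged (remain): 0
Remaining = 2 + 0 = 2

2


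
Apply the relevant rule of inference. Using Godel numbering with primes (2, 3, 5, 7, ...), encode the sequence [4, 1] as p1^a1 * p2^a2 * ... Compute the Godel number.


Encode each element as an exponent of the corresponding prime:
  2^4 = 16
  3^1 = 3
Product = 16 * 3 = 48

48


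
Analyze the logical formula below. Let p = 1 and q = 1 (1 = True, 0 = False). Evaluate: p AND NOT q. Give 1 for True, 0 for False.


p = 1, q = 1
Operation: p AND NOT q
Evaluate: 1 AND NOT 1 = 0

0


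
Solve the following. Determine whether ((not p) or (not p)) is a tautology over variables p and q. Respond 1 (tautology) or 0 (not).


Check all 4 assignments:
p=0, q=0: 1
p=0, q=1: 1
p=1, q=0: 0
p=1, q=1: 0
Satisfying count = 2/4.
Tautology iff count = 4: no.

0


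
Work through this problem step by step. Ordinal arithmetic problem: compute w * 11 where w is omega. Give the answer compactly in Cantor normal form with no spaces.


Compute w * 11.
Ordinal * is associative and left-distributive over +, but NOT commutative; for finite n>1, n*w = w but w*n stays w*n.
w * 11 means 11 copies of w concatenated: w*11.
Result = w*11

w*11


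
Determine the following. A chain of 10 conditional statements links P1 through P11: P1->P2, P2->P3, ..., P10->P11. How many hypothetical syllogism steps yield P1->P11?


With 10 implications in a chain connecting 11 propositions:
P1->P2, P2->P3, ..., P10->P11
Steps needed = (number of implications) - 1 = 10 - 1 = 9

9


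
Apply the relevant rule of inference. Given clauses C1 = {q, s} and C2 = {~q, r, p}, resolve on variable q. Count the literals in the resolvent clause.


Remove q from C1 and ~q from C2.
C1 remainder: {s}
C2 remainder: {r, p}
Union (resolvent): {p, r, s}
Resolvent has 3 literal(s).

3


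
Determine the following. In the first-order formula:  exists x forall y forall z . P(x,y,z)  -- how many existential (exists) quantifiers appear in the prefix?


Quantifier prefix: exists x forall y forall z
Mark each quantifier type:
  E U U
Universal count = 2, Existential count = 1
Asked for existential (exists) quantifiers: 1

1


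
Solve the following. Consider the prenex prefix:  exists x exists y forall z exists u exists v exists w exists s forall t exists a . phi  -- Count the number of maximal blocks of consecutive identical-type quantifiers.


Quantifier-type sequence: E E A E E E E A E  (A=forall, E=exists)
Group into maximal same-type runs:
  Ex2 | Ax1 | Ex4 | Ax1 | Ex1
Number of blocks = 5

5


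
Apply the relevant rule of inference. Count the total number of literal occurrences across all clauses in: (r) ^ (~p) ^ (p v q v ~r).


Counting literals in each clause:
Clause 1: 1 literal(s)
Clause 2: 1 literal(s)
Clause 3: 3 literal(s)
Total = 5

5


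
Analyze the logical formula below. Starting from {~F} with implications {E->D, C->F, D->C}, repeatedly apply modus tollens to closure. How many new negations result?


Initial negated facts: {~F}
Apply modus tollens to closure:
  ~F and C->F  =>  ~C
  ~C and D->C  =>  ~D
  ~D and E->D  =>  ~E
Final negated: {~C, ~D, ~E, ~F}
New negations: {~C, ~D, ~E}
Count = 3

3


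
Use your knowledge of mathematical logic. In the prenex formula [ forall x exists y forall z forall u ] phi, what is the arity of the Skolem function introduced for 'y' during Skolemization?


Quantifier prefix: forall x exists y forall z forall u
'y' is existentially quantified at position 2.
Universal variables preceding it: x
Skolem function arity = 1

1


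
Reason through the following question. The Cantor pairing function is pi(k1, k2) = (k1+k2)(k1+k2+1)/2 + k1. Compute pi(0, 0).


k1 + k2 = 0
(k1+k2)(k1+k2+1)/2 = 0 * 1 / 2 = 0
pi = 0 + 0 = 0

0


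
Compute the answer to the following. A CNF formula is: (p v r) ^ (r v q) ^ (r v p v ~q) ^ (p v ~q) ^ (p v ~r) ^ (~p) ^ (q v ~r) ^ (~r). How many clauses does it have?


A CNF formula is a conjunction of clauses.
Clauses are separated by ^.
Counting the conjuncts: 8 clauses.

8


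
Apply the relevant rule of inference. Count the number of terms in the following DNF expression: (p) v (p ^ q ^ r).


A DNF formula is a disjunction of terms (conjunctions).
Terms are separated by v.
Counting the disjuncts: 2 terms.

2


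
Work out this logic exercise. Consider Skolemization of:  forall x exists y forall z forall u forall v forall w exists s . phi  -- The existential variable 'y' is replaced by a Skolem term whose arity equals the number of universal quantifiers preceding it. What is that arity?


Quantifier prefix: forall x exists y forall z forall u forall v forall w exists s
'y' is existentially quantified at position 2.
Universal variables preceding it: x
Skolem function arity = 1

1


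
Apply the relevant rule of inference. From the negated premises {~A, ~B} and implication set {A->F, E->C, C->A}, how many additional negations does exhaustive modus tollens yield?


Initial negated facts: {~A, ~B}
Apply modus tollens to closure:
  ~A and C->A  =>  ~C
  ~C and E->C  =>  ~E
Final negated: {~A, ~B, ~C, ~E}
New negations: {~C, ~E}
Count = 2

2


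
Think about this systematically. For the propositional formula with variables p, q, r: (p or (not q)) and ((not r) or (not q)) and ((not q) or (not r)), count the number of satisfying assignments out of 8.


Evaluate all 8 assignments for p, q, r:
p=0, q=0, r=0: 1
p=0, q=0, r=1: 1
p=0, q=1, r=0: 0
p=0, q=1, r=1: 0
p=1, q=0, r=0: 1
p=1, q=0, r=1: 1
p=1, q=1, r=0: 1
p=1, q=1, r=1: 0
Satisfying count = 5

5


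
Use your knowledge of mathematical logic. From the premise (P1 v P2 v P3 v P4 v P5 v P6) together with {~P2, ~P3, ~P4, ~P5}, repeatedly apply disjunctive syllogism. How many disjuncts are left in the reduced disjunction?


Original disjuncts (6): P1, P2, P3, P4, P5, P6
Negated (eliminate): ~P2, ~P3, ~P4, ~P5
Remaining disjuncts: P1, P6
Count = 6 - 4 = 2

2


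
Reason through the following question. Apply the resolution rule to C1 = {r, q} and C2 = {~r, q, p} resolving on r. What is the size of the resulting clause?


Remove r from C1 and ~r from C2.
C1 remainder: {q}
C2 remainder: {q, p}
Union (resolvent): {p, q}
Resolvent has 2 literal(s).

2


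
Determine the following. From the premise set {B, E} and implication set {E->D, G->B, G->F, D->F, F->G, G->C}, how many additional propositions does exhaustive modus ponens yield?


Initial facts: {B, E}
Apply modus ponens to closure:
  E and E->D  =>  D
  D and D->F  =>  F
  F and F->G  =>  G
  G and G->C  =>  C
Final known: {B, C, D, E, F, G}
New propositions: {C, D, F, G}
Count = 4

4


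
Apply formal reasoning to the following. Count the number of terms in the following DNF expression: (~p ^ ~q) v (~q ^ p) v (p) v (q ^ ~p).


A DNF formula is a disjunction of terms (conjunctions).
Terms are separated by v.
Counting the disjuncts: 4 terms.

4


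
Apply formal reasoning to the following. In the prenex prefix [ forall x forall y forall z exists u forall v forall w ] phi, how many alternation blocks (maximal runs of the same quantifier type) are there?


Quantifier-type sequence: A A A E A A  (A=forall, E=exists)
Group into maximal same-type runs:
  Ax3 | Ex1 | Ax2
Number of blocks = 3

3


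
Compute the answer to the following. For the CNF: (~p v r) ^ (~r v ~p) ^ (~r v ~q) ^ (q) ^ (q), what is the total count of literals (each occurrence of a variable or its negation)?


Counting literals in each clause:
Clause 1: 2 literal(s)
Clause 2: 2 literal(s)
Clause 3: 2 literal(s)
Clause 4: 1 literal(s)
Clause 5: 1 literal(s)
Total = 8

8


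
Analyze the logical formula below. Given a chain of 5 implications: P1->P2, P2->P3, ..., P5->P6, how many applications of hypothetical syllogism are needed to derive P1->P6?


With 5 implications in a chain connecting 6 propositions:
P1->P2, P2->P3, ..., P5->P6
Steps needed = (number of implications) - 1 = 5 - 1 = 4

4


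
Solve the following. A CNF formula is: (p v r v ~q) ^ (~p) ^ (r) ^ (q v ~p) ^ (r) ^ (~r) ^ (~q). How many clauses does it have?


A CNF formula is a conjunction of clauses.
Clauses are separated by ^.
Counting the conjuncts: 7 clauses.

7


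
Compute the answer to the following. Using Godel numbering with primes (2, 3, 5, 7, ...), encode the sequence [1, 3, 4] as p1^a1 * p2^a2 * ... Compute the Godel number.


Encode each element as an exponent of the corresponding prime:
  2^1 = 2
  3^3 = 27
  5^4 = 625
Product = 2 * 27 * 625 = 33750

33750


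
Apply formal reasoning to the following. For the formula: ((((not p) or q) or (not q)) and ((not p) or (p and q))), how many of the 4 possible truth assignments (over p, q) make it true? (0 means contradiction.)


Check all 4 assignments:
p=0, q=0: 1
p=0, q=1: 1
p=1, q=0: 0
p=1, q=1: 1
Count of True = 3

3


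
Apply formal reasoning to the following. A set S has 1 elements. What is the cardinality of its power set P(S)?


The power set of a set with n elements has 2^n elements.
|P(S)| = 2^1 = 2

2


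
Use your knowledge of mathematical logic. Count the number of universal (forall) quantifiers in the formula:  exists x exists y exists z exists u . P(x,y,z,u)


Quantifier prefix: exists x exists y exists z exists u
Mark each quantifier type:
  E E E E
Universal count = 0, Existential count = 4
Asked for universal (forall) quantifiers: 0

0


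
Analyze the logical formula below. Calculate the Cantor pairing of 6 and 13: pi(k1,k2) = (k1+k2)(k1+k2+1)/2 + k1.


k1 + k2 = 19
(k1+k2)(k1+k2+1)/2 = 19 * 20 / 2 = 190
pi = 190 + 6 = 196

196


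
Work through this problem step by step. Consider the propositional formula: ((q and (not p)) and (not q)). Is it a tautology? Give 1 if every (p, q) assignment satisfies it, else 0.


Check all 4 assignments:
p=0, q=0: 0
p=0, q=1: 0
p=1, q=0: 0
p=1, q=1: 0
Satisfying count = 0/4.
Tautology iff count = 4: no.

0


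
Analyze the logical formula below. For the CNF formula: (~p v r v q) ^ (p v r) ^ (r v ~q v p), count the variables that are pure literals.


Check each variable for pure literal status:
p: mixed (not pure)
q: mixed (not pure)
r: pure positive
Pure literal count = 1

1


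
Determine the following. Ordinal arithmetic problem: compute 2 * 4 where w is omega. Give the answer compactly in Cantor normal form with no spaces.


Compute 2 * 4.
Ordinal * is associative and left-distributive over +, but NOT commutative; for finite n>1, n*w = w but w*n stays w*n.
Both finite; ordinal * agrees with natural *: 2 * 4 = 8.
Result = 8

8


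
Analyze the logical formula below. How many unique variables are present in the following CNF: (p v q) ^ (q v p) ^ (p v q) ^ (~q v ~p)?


Identify each variable that appears in the formula.
Variables found: p, q
Count = 2

2


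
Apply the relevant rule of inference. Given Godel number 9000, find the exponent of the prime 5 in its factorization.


Factorize 9000 by dividing by 5 repeatedly.
Division steps: 5 divides 9000 exactly 3 time(s).
Exponent of 5 = 3

3


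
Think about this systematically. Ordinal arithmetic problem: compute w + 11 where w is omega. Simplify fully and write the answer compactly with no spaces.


Compute w + 11.
Ordinal + is associative but NOT commutative; for finite n>0, n + w = w but w + n stays w+n.
w + 11 is already in normal form (a successor ordinal beyond w).
Result = w+11

w+11


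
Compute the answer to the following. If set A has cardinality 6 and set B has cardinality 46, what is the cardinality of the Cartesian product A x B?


The Cartesian product A x B contains all ordered pairs (a, b).
|A x B| = |A| * |B| = 6 * 46 = 276

276


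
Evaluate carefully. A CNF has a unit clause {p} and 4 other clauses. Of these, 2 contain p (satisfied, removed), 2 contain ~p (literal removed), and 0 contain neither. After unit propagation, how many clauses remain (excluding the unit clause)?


Satisfied (removed): 2
Shortened (remain): 2
Unchanged (remain): 0
Remaining = 2 + 0 = 2

2


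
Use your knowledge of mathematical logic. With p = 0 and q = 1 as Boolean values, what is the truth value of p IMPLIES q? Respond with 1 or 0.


p = 0, q = 1
Operation: p IMPLIES q
Evaluate: 0 IMPLIES 1 = 1

1
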